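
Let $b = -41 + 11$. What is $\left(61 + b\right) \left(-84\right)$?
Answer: $-2604$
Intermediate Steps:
$b = -30$
$\left(61 + b\right) \left(-84\right) = \left(61 - 30\right) \left(-84\right) = 31 \left(-84\right) = -2604$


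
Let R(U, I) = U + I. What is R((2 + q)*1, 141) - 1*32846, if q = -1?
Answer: -32704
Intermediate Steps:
R(U, I) = I + U
R((2 + q)*1, 141) - 1*32846 = (141 + (2 - 1)*1) - 1*32846 = (141 + 1*1) - 32846 = (141 + 1) - 32846 = 142 - 32846 = -32704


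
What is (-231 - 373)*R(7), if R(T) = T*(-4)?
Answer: 16912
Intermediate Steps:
R(T) = -4*T
(-231 - 373)*R(7) = (-231 - 373)*(-4*7) = -604*(-28) = 16912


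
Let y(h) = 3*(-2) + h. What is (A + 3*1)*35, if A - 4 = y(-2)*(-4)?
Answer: 1365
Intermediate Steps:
y(h) = -6 + h
A = 36 (A = 4 + (-6 - 2)*(-4) = 4 - 8*(-4) = 4 + 32 = 36)
(A + 3*1)*35 = (36 + 3*1)*35 = (36 + 3)*35 = 39*35 = 1365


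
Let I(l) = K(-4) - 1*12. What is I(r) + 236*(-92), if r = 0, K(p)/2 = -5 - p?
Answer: -21726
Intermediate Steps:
K(p) = -10 - 2*p (K(p) = 2*(-5 - p) = -10 - 2*p)
I(l) = -14 (I(l) = (-10 - 2*(-4)) - 1*12 = (-10 + 8) - 12 = -2 - 12 = -14)
I(r) + 236*(-92) = -14 + 236*(-92) = -14 - 21712 = -21726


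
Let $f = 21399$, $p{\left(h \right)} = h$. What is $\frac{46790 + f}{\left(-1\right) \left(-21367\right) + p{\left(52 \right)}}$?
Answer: $\frac{68189}{21419} \approx 3.1836$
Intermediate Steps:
$\frac{46790 + f}{\left(-1\right) \left(-21367\right) + p{\left(52 \right)}} = \frac{46790 + 21399}{\left(-1\right) \left(-21367\right) + 52} = \frac{68189}{21367 + 52} = \frac{68189}{21419}$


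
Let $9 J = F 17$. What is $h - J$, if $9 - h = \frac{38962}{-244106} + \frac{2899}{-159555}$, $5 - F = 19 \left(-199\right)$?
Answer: $- \frac{46362508600711}{6491388805} \approx -7142.2$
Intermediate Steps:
$F = 3786$ ($F = 5 - 19 \left(-199\right) = 5 - -3781 = 5 + 3781 = 3786$)
$h = \frac{178729620337}{19474166415}$ ($h = 9 - \left(\frac{38962}{-244106} + \frac{2899}{-159555}\right) = 9 - \left(38962 \left(- \frac{1}{244106}\right) + 2899 \left(- \frac{1}{159555}\right)\right) = 9 - \left(- \frac{19481}{122053} - \frac{2899}{159555}\right) = 9 - - \frac{3462122602}{19474166415} = 9 + \frac{3462122602}{19474166415} = \frac{178729620337}{19474166415} \approx 9.1778$)
$J = \frac{21454}{3}$ ($J = \frac{3786 \cdot 17}{9} = \frac{1}{9} \cdot 64362 = \frac{21454}{3} \approx 7151.3$)
$h - J = \frac{178729620337}{19474166415} - \frac{21454}{3} = - \frac{46362508600711}{6491388805}$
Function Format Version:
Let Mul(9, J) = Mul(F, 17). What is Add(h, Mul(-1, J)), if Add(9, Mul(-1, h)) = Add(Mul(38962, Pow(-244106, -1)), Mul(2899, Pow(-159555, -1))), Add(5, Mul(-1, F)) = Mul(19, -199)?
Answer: Rational(-46362508600711, 6491388805) ≈ -7142.2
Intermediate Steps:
F = 3786 (F = Add(5, Mul(-1, Mul(19, -199))) = Add(5, Mul(-1, -3781)) = Add(5, 3781) = 3786)
h = Rational(178729620337, 19474166415) (h = Add(9, Mul(-1, Add(Mul(38962, Pow(-244106, -1)), Mul(2899, Pow(-159555, -1))))) = Add(9, Mul(-1, Add(Mul(38962, Rational(-1, 244106)), Mul(2899, Rational(-1, 159555))))) = Add(9, Mul(-1, Add(Rational(-19481, 122053), Rational(-2899, 159555)))) = Add(9, Mul(-1, Rational(-3462122602, 19474166415))) = Add(9, Rational(3462122602, 19474166415)) = Rational(178729620337, 19474166415) ≈ 9.1778)
J = Rational(21454, 3) (J = Mul(Rational(1, 9), Mul(3786, 17)) = Mul(Rational(1, 9), 64362) = Rational(21454, 3) ≈ 7151.3)
Add(h, Mul(-1, J)) = Add(Rational(178729620337, 19474166415), Mul(-1, Rational(21454, 3))) = Add(Rational(178729620337, 19474166415), Rational(-21454, 3)) = Rational(-46362508600711, 6491388805)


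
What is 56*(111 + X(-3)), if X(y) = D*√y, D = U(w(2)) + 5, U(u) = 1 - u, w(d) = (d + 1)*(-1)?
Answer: 6216 + 504*I*√3 ≈ 6216.0 + 872.95*I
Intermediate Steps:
w(d) = -1 - d (w(d) = (1 + d)*(-1) = -1 - d)
D = 9 (D = (1 - (-1 - 1*2)) + 5 = (1 - (-1 - 2)) + 5 = (1 - 1*(-3)) + 5 = (1 + 3) + 5 = 4 + 5 = 9)
X(y) = 9*√y
56*(111 + X(-3)) = 56*(111 + 9*√(-3)) = 56*(111 + 9*(I*√3)) = 56*(111 + 9*I*√3) = 6216 + 504*I*√3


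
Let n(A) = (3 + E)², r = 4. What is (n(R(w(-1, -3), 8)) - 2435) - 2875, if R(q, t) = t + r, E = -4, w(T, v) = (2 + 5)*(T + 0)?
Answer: -5309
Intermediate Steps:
w(T, v) = 7*T
R(q, t) = 4 + t (R(q, t) = t + 4 = 4 + t)
n(A) = 1 (n(A) = (3 - 4)² = (-1)² = 1)
(n(R(w(-1, -3), 8)) - 2435) - 2875 = (1 - 2435) - 2875 = -2434 - 2875 = -5309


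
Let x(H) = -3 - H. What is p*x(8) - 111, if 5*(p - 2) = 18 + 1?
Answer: -874/5 ≈ -174.80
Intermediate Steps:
p = 29/5 (p = 2 + (18 + 1)/5 = 2 + (⅕)*19 = 2 + 19/5 = 29/5 ≈ 5.8000)
p*x(8) - 111 = 29*(-3 - 1*8)/5 - 111 = 29*(-3 - 8)/5 - 111 = (29/5)*(-11) - 111 = -319/5 - 111 = -874/5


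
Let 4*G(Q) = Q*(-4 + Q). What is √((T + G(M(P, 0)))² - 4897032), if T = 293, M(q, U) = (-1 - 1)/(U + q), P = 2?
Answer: I*√76967183/4 ≈ 2193.3*I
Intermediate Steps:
M(q, U) = -2/(U + q)
G(Q) = Q*(-4 + Q)/4 (G(Q) = (Q*(-4 + Q))/4 = Q*(-4 + Q)/4)
√((T + G(M(P, 0)))² - 4897032) = √((293 + (-2/(0 + 2))*(-4 - 2/(0 + 2))/4)² - 4897032) = √((293 + (-2/2)*(-4 - 2/2)/4)² - 4897032) = √((293 + (-2*½)*(-4 - 2*½)/4)² - 4897032) = √((293 + (¼)*(-1)*(-4 - 1))² - 4897032) = √((293 + (¼)*(-1)*(-5))² - 4897032) = √((293 + 5/4)² - 4897032) = √((1177/4)² - 4897032) = √(1385329/16 - 4897032) = √(-76967183/16) = I*√76967183/4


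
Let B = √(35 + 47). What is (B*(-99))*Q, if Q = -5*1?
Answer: 495*√82 ≈ 4482.4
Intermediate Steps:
Q = -5
B = √82 ≈ 9.0554
(B*(-99))*Q = (√82*(-99))*(-5) = -99*√82*(-5) = 495*√82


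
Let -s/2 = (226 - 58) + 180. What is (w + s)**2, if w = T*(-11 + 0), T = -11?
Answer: 330625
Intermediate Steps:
w = 121 (w = -11*(-11 + 0) = -11*(-11) = 121)
s = -696 (s = -2*((226 - 58) + 180) = -2*(168 + 180) = -2*348 = -696)
(w + s)**2 = (121 - 696)**2 = (-575)**2 = 330625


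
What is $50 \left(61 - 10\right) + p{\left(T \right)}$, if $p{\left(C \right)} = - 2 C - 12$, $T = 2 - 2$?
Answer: $2538$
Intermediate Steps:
$T = 0$
$p{\left(C \right)} = -12 - 2 C$
$50 \left(61 - 10\right) + p{\left(T \right)} = 50 \left(61 - 10\right) - 12 = 50 \left(61 - 10\right) + \left(-12 + 0\right) = 50 \cdot 51 - 12 = 2550 - 12 = 2538$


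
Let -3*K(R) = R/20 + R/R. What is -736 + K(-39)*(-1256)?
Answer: -17006/15 ≈ -1133.7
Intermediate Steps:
K(R) = -1/3 - R/60 (K(R) = -(R/20 + R/R)/3 = -(R*(1/20) + 1)/3 = -(R/20 + 1)/3 = -(1 + R/20)/3 = -1/3 - R/60)
-736 + K(-39)*(-1256) = -736 + (-1/3 - 1/60*(-39))*(-1256) = -736 + (-1/3 + 13/20)*(-1256) = -736 + (19/60)*(-1256) = -736 - 5966/15 = -17006/15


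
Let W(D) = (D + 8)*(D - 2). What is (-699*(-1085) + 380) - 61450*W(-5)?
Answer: 2049245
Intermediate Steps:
W(D) = (-2 + D)*(8 + D) (W(D) = (8 + D)*(-2 + D) = (-2 + D)*(8 + D))
(-699*(-1085) + 380) - 61450*W(-5) = (-699*(-1085) + 380) - 61450*(-16 + (-5)² + 6*(-5)) = (758415 + 380) - 61450*(-16 + 25 - 30) = 758795 - 61450*(-21) = 758795 - 1*(-1290450) = 758795 + 1290450 = 2049245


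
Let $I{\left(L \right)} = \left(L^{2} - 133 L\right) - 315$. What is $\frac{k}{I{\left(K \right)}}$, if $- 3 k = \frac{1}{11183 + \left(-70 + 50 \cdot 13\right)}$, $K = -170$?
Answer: $- \frac{1}{1806620355} \approx -5.5352 \cdot 10^{-10}$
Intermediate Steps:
$k = - \frac{1}{35289}$ ($k = - \frac{1}{3 \left(11183 + \left(-70 + 50 \cdot 13\right)\right)} = - \frac{1}{3 \left(11183 + \left(-70 + 650\right)\right)} = - \frac{1}{3 \left(11183 + 580\right)} = - \frac{1}{3 \cdot 11763} = \left(- \frac{1}{3}\right) \frac{1}{11763} = - \frac{1}{35289} \approx -2.8337 \cdot 10^{-5}$)
$I{\left(L \right)} = -315 + L^{2} - 133 L$
$\frac{k}{I{\left(K \right)}} = - \frac{1}{35289 \left(-315 + \left(-170\right)^{2} - -22610\right)} = - \frac{1}{35289 \left(-315 + 28900 + 22610\right)} = - \frac{1}{35289 \cdot 51195} = \left(- \frac{1}{35289}\right) \frac{1}{51195} = - \frac{1}{1806620355}$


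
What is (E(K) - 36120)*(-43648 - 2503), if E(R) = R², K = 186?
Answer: 70334124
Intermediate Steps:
(E(K) - 36120)*(-43648 - 2503) = (186² - 36120)*(-43648 - 2503) = (34596 - 36120)*(-46151) = -1524*(-46151) = 70334124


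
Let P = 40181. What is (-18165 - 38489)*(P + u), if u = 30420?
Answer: -3999829054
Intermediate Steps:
(-18165 - 38489)*(P + u) = (-18165 - 38489)*(40181 + 30420) = -56654*70601 = -3999829054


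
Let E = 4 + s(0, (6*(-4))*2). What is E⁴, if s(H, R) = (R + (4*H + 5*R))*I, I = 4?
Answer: 1736870953216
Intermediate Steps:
s(H, R) = 16*H + 24*R (s(H, R) = (R + (4*H + 5*R))*4 = (4*H + 6*R)*4 = 16*H + 24*R)
E = -1148 (E = 4 + (16*0 + 24*((6*(-4))*2)) = 4 + (0 + 24*(-24*2)) = 4 + (0 + 24*(-48)) = 4 + (0 - 1152) = 4 - 1152 = -1148)
E⁴ = (-1148)⁴ = 1736870953216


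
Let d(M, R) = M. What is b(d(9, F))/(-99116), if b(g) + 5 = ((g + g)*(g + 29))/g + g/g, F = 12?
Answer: -18/24779 ≈ -0.00072642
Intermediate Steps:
b(g) = 54 + 2*g (b(g) = -5 + (((g + g)*(g + 29))/g + g/g) = -5 + (((2*g)*(29 + g))/g + 1) = -5 + ((2*g*(29 + g))/g + 1) = -5 + ((58 + 2*g) + 1) = -5 + (59 + 2*g) = 54 + 2*g)
b(d(9, F))/(-99116) = (54 + 2*9)/(-99116) = (54 + 18)*(-1/99116) = 72*(-1/99116) = -18/24779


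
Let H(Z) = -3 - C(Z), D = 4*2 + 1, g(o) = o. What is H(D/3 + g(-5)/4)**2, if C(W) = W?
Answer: 361/16 ≈ 22.563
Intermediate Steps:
D = 9 (D = 8 + 1 = 9)
H(Z) = -3 - Z
H(D/3 + g(-5)/4)**2 = (-3 - (9/3 - 5/4))**2 = (-3 - (9*(1/3) - 5*1/4))**2 = (-3 - (3 - 5/4))**2 = (-3 - 1*7/4)**2 = (-3 - 7/4)**2 = (-19/4)**2 = 361/16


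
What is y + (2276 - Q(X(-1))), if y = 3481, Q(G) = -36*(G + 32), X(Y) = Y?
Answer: 6873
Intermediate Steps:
Q(G) = -1152 - 36*G (Q(G) = -36*(32 + G) = -1152 - 36*G)
y + (2276 - Q(X(-1))) = 3481 + (2276 - (-1152 - 36*(-1))) = 3481 + (2276 - (-1152 + 36)) = 3481 + (2276 - 1*(-1116)) = 3481 + (2276 + 1116) = 3481 + 3392 = 6873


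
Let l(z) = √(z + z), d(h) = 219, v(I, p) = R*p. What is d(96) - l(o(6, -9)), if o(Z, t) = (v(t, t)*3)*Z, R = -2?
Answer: 219 - 18*√2 ≈ 193.54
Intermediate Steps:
v(I, p) = -2*p
o(Z, t) = -6*Z*t (o(Z, t) = (-2*t*3)*Z = (-6*t)*Z = -6*Z*t)
l(z) = √2*√z (l(z) = √(2*z) = √2*√z)
d(96) - l(o(6, -9)) = 219 - √2*√(-6*6*(-9)) = 219 - √2*√324 = 219 - √2*18 = 219 - 18*√2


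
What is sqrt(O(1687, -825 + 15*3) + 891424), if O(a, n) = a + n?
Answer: sqrt(892331) ≈ 944.63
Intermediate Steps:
sqrt(O(1687, -825 + 15*3) + 891424) = sqrt((1687 + (-825 + 15*3)) + 891424) = sqrt((1687 + (-825 + 45)) + 891424) = sqrt((1687 - 780) + 891424) = sqrt(907 + 891424) = sqrt(892331)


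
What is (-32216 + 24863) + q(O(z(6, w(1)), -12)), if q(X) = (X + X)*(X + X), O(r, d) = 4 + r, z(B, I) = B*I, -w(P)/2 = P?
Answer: -7097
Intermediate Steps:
w(P) = -2*P
q(X) = 4*X**2 (q(X) = (2*X)*(2*X) = 4*X**2)
(-32216 + 24863) + q(O(z(6, w(1)), -12)) = (-32216 + 24863) + 4*(4 + 6*(-2*1))**2 = -7353 + 4*(4 + 6*(-2))**2 = -7353 + 4*(4 - 12)**2 = -7353 + 4*(-8)**2 = -7353 + 4*64 = -7353 + 256 = -7097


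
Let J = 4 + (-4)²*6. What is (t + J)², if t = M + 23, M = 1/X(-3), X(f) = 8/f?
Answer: 962361/64 ≈ 15037.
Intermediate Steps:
J = 100 (J = 4 + 16*6 = 4 + 96 = 100)
M = -3/8 (M = 1/(8/(-3)) = 1/(8*(-⅓)) = 1/(-8/3) = -3/8 ≈ -0.37500)
t = 181/8 (t = -3/8 + 23 = 181/8 ≈ 22.625)
(t + J)² = (181/8 + 100)² = (981/8)² = 962361/64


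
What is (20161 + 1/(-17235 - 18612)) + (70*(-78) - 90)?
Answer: 523760516/35847 ≈ 14611.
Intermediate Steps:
(20161 + 1/(-17235 - 18612)) + (70*(-78) - 90) = (20161 + 1/(-35847)) + (-5460 - 90) = (20161 - 1/35847) - 5550 = 722711366/35847 - 5550 = 523760516/35847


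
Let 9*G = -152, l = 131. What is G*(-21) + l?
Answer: 1457/3 ≈ 485.67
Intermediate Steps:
G = -152/9 (G = (1/9)*(-152) = -152/9 ≈ -16.889)
G*(-21) + l = -152/9*(-21) + 131 = 1064/3 + 131 = 1457/3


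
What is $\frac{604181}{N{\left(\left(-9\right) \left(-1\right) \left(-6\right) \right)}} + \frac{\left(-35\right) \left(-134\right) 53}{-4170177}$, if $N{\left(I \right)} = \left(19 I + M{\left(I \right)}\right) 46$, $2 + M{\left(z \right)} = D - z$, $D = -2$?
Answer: $- \frac{2530701508757}{187224266592} \approx -13.517$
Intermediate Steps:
$M{\left(z \right)} = -4 - z$ ($M{\left(z \right)} = -2 - \left(2 + z\right) = -4 - z$)
$N{\left(I \right)} = -184 + 828 I$ ($N{\left(I \right)} = \left(19 I - \left(4 + I\right)\right) 46 = \left(-4 + 18 I\right) 46 = -184 + 828 I$)
$\frac{604181}{N{\left(\left(-9\right) \left(-1\right) \left(-6\right) \right)}} + \frac{\left(-35\right) \left(-134\right) 53}{-4170177} = \frac{604181}{-184 + 828 \left(-9\right) \left(-1\right) \left(-6\right)} + \frac{\left(-35\right) \left(-134\right) 53}{-4170177} = \frac{604181}{-184 + 828 \cdot 9 \left(-6\right)} + 4690 \cdot 53 \left(- \frac{1}{4170177}\right) = \frac{604181}{-184 + 828 \left(-54\right)} + 248570 \left(- \frac{1}{4170177}\right) = \frac{604181}{-184 - 44712} - \frac{248570}{4170177} = \frac{604181}{-44896} - \frac{248570}{4170177} = 604181 \left(- \frac{1}{44896}\right) - \frac{248570}{4170177} = - \frac{604181}{44896} - \frac{248570}{4170177} = - \frac{2530701508757}{187224266592}$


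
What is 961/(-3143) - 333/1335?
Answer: -776518/1398635 ≈ -0.55520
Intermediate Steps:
961/(-3143) - 333/1335 = 961*(-1/3143) - 333*1/1335 = -961/3143 - 111/445 = -776518/1398635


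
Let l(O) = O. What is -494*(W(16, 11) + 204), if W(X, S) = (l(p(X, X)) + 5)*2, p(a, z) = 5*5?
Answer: -130416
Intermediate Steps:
p(a, z) = 25
W(X, S) = 60 (W(X, S) = (25 + 5)*2 = 30*2 = 60)
-494*(W(16, 11) + 204) = -494*(60 + 204) = -494*264 = -130416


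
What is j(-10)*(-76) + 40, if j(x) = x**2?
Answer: -7560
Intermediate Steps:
j(-10)*(-76) + 40 = (-10)**2*(-76) + 40 = 100*(-76) + 40 = -7600 + 40 = -7560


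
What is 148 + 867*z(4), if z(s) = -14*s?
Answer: -48404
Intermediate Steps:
148 + 867*z(4) = 148 + 867*(-14*4) = 148 + 867*(-56) = 148 - 48552 = -48404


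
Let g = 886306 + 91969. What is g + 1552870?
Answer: 2531145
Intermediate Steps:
g = 978275
g + 1552870 = 978275 + 1552870 = 2531145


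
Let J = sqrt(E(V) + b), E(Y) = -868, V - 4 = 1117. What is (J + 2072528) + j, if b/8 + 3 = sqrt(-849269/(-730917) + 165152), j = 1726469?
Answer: 3798997 + 2*sqrt(-1470807955287 + 54142*sqrt(9803485468921089))/81213 ≈ 3.7990e+6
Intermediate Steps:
V = 1121 (V = 4 + 1117 = 1121)
b = -24 + 8*sqrt(9803485468921089)/243639 (b = -24 + 8*sqrt(-849269/(-730917) + 165152) = -24 + 8*sqrt(-849269*(-1/730917) + 165152) = -24 + 8*sqrt(849269/730917 + 165152) = -24 + 8*sqrt(120713253653/730917) = -24 + 8*(sqrt(9803485468921089)/243639) = -24 + 8*sqrt(9803485468921089)/243639 ≈ 3227.1)
J = sqrt(-892 + 8*sqrt(9803485468921089)/243639) (J = sqrt(-868 + (-24 + 8*sqrt(9803485468921089)/243639)) = sqrt(-892 + 8*sqrt(9803485468921089)/243639) ≈ 48.571)
(J + 2072528) + j = (2*sqrt(-1470807955287 + 54142*sqrt(9803485468921089))/81213 + 2072528) + 1726469 = (2072528 + 2*sqrt(-1470807955287 + 54142*sqrt(9803485468921089))/81213) + 1726469 = 3798997 + 2*sqrt(-1470807955287 + 54142*sqrt(9803485468921089))/81213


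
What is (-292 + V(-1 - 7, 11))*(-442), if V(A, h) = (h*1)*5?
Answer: 104754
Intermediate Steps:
V(A, h) = 5*h (V(A, h) = h*5 = 5*h)
(-292 + V(-1 - 7, 11))*(-442) = (-292 + 5*11)*(-442) = (-292 + 55)*(-442) = -237*(-442) = 104754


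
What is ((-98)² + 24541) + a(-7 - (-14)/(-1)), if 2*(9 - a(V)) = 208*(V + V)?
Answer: 38522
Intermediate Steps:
a(V) = 9 - 208*V (a(V) = 9 - 104*(V + V) = 9 - 104*2*V = 9 - 208*V)
((-98)² + 24541) + a(-7 - (-14)/(-1)) = ((-98)² + 24541) + (9 - 208*(-7 - (-14)/(-1))) = (9604 + 24541) + (9 - 208*(-7 - (-14)*(-1))) = 34145 + (9 - 208*(-7 - 7*2)) = 34145 + (9 - 208*(-7 - 14)) = 34145 + (9 - 208*(-21)) = 34145 + (9 + 4368) = 34145 + 4377 = 38522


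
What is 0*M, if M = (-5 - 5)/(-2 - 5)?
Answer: 0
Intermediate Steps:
M = 10/7 (M = -10/(-7) = -10*(-⅐) = 10/7 ≈ 1.4286)
0*M = 0*(10/7) = 0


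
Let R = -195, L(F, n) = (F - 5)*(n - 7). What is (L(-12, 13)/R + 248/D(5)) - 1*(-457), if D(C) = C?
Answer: 32963/65 ≈ 507.12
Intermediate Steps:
L(F, n) = (-7 + n)*(-5 + F) (L(F, n) = (-5 + F)*(-7 + n) = (-7 + n)*(-5 + F))
(L(-12, 13)/R + 248/D(5)) - 1*(-457) = ((35 - 7*(-12) - 5*13 - 12*13)/(-195) + 248/5) - 1*(-457) = ((35 + 84 - 65 - 156)*(-1/195) + 248*(⅕)) + 457 = (-102*(-1/195) + 248/5) + 457 = (34/65 + 248/5) + 457 = 3258/65 + 457 = 32963/65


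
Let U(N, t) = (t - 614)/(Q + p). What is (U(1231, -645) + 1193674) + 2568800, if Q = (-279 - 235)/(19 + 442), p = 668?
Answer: 1156711851317/307434 ≈ 3.7625e+6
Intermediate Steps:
Q = -514/461 ≈ -1.1150
U(N, t) = -141527/153717 + 461*t/307434 (U(N, t) = (t - 614)/(-514/461 + 668) = (-614 + t)/(307434/461) = (-614 + t)*(461/307434) = -141527/153717 + 461*t/307434)
(U(1231, -645) + 1193674) + 2568800 = ((-141527/153717 + (461/307434)*(-645)) + 1193674) + 2568800 = ((-141527/153717 - 99115/102478) + 1193674) + 2568800 = (-580399/307434 + 1193674) + 2568800 = 366975392117/307434 + 2568800 = 1156711851317/307434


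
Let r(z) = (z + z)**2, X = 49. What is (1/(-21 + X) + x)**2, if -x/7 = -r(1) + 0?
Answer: 616225/784 ≈ 786.00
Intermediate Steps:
r(z) = 4*z**2 (r(z) = (2*z)**2 = 4*z**2)
x = 28 (x = -7*(-4*1**2 + 0) = -7*(-4 + 0) = -7*(-4) = 28)
(1/(-21 + X) + x)**2 = (1/(-21 + 49) + 28)**2 = (1/28 + 28)**2 = (785/28)**2 = 616225/784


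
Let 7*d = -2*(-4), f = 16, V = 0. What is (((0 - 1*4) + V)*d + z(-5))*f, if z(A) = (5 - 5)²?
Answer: -512/7 ≈ -73.143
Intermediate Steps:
z(A) = 0 (z(A) = 0² = 0)
d = 8/7 (d = (-2*(-4))/7 = (⅐)*8 = 8/7 ≈ 1.1429)
(((0 - 1*4) + V)*d + z(-5))*f = (((0 - 1*4) + 0)*(8/7) + 0)*16 = (((0 - 4) + 0)*(8/7) + 0)*16 = ((-4 + 0)*(8/7) + 0)*16 = (-4*8/7 + 0)*16 = (-32/7 + 0)*16 = -32/7*16 = -512/7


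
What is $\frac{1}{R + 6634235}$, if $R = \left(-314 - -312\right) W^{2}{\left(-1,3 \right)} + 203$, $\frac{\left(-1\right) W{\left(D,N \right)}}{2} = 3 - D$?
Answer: $\frac{1}{6634310} \approx 1.5073 \cdot 10^{-7}$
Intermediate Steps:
$W{\left(D,N \right)} = -6 + 2 D$ ($W{\left(D,N \right)} = - 2 \left(3 - D\right) = -6 + 2 D$)
$R = 75$ ($R = \left(-314 - -312\right) \left(-6 + 2 \left(-1\right)\right)^{2} + 203 = \left(-314 + 312\right) \left(-6 - 2\right)^{2} + 203 = - 2 \left(-8\right)^{2} + 203 = \left(-2\right) 64 + 203 = -128 + 203 = 75$)
$\frac{1}{R + 6634235} = \frac{1}{75 + 6634235} = \frac{1}{6634310}$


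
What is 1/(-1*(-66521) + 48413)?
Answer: 1/114934 ≈ 8.7006e-6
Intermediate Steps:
1/(-1*(-66521) + 48413) = 1/(66521 + 48413) = 1/114934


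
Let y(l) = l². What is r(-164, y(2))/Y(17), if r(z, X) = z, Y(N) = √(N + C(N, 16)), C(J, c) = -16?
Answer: -164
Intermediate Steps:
Y(N) = √(-16 + N) (Y(N) = √(N - 16) = √(-16 + N))
r(-164, y(2))/Y(17) = -164/√(-16 + 17) = -164/(√1) = -164/1 = -164*1 = -164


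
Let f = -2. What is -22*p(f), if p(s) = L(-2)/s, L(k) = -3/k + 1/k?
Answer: 11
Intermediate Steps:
L(k) = -2/k (L(k) = -3/k + 1/k = -2/k)
p(s) = 1/s (p(s) = (-2/(-2))/s = (-2*(-½))/s = 1/s)
-22*p(f) = -22/(-2) = -22*(-1)/2 = -1*(-11) = 11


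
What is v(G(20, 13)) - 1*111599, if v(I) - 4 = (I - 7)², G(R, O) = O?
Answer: -111559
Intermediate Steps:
v(I) = 4 + (-7 + I)² (v(I) = 4 + (I - 7)² = 4 + (-7 + I)²)
v(G(20, 13)) - 1*111599 = (4 + (-7 + 13)²) - 1*111599 = (4 + 6²) - 111599 = (4 + 36) - 111599 = 40 - 111599 = -111559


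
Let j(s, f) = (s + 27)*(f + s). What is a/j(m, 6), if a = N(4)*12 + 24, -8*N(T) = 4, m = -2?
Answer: 9/50 ≈ 0.18000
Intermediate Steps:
N(T) = -½ (N(T) = -⅛*4 = -½)
j(s, f) = (27 + s)*(f + s)
a = 18 (a = -½*12 + 24 = -6 + 24 = 18)
a/j(m, 6) = 18/((-2)² + 27*6 + 27*(-2) + 6*(-2)) = 18/(4 + 162 - 54 - 12) = 18/100 = 18*(1/100) = 9/50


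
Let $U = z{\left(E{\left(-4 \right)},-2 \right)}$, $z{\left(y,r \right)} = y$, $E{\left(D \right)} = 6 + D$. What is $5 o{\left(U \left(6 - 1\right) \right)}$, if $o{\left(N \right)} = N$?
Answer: $50$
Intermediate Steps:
$U = 2$ ($U = 6 - 4 = 2$)
$5 o{\left(U \left(6 - 1\right) \right)} = 5 \cdot 2 \left(6 - 1\right) = 5 \cdot 2 \cdot 5 = 5 \cdot 10 = 50$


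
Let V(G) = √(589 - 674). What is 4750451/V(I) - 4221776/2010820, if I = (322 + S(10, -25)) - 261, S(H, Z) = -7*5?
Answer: -1055444/502705 - 4750451*I*√85/85 ≈ -2.0995 - 5.1526e+5*I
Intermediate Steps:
S(H, Z) = -35
I = 26 (I = (322 - 35) - 261 = 287 - 261 = 26)
V(G) = I*√85 (V(G) = √(-85) = I*√85)
4750451/V(I) - 4221776/2010820 = 4750451/((I*√85)) - 4221776/2010820 = 4750451*(-I*√85/85) - 4221776*1/2010820 = -4750451*I*√85/85 - 1055444/502705 = -1055444/502705 - 4750451*I*√85/85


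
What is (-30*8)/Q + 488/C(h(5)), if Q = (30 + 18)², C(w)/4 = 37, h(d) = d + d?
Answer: 5671/1776 ≈ 3.1931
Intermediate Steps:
h(d) = 2*d
C(w) = 148 (C(w) = 4*37 = 148)
Q = 2304 (Q = 48² = 2304)
(-30*8)/Q + 488/C(h(5)) = -30*8/2304 + 488/148 = -240*1/2304 + 488*(1/148) = -5/48 + 122/37 = 5671/1776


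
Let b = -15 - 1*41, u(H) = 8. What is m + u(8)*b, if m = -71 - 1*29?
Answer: -548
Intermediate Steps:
m = -100 (m = -71 - 29 = -100)
b = -56 (b = -15 - 41 = -56)
m + u(8)*b = -100 + 8*(-56) = -100 - 448 = -548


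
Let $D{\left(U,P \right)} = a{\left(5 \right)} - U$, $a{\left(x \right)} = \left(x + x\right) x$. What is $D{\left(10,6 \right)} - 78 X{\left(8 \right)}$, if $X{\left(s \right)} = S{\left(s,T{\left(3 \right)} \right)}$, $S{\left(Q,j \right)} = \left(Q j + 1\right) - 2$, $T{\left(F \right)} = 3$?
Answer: $-1754$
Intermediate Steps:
$a{\left(x \right)} = 2 x^{2}$ ($a{\left(x \right)} = 2 x x = 2 x^{2}$)
$S{\left(Q,j \right)} = -1 + Q j$ ($S{\left(Q,j \right)} = \left(1 + Q j\right) - 2 = -1 + Q j$)
$X{\left(s \right)} = -1 + 3 s$ ($X{\left(s \right)} = -1 + s 3 = -1 + 3 s$)
$D{\left(U,P \right)} = 50 - U$ ($D{\left(U,P \right)} = 2 \cdot 5^{2} - U = 2 \cdot 25 - U = 50 - U$)
$D{\left(10,6 \right)} - 78 X{\left(8 \right)} = \left(50 - 10\right) - 78 \left(-1 + 3 \cdot 8\right) = \left(50 - 10\right) - 78 \left(-1 + 24\right) = 40 - 1794 = -1754$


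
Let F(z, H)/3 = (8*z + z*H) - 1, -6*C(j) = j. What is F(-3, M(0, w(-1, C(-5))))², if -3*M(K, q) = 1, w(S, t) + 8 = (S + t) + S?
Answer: 5184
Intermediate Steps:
C(j) = -j/6
w(S, t) = -8 + t + 2*S (w(S, t) = -8 + ((S + t) + S) = -8 + (t + 2*S) = -8 + t + 2*S)
M(K, q) = -⅓ (M(K, q) = -⅓*1 = -⅓)
F(z, H) = -3 + 24*z + 3*H*z (F(z, H) = 3*((8*z + z*H) - 1) = 3*((8*z + H*z) - 1) = 3*(-1 + 8*z + H*z) = -3 + 24*z + 3*H*z)
F(-3, M(0, w(-1, C(-5))))² = (-3 + 24*(-3) + 3*(-⅓)*(-3))² = (-3 - 72 + 3)² = (-72)² = 5184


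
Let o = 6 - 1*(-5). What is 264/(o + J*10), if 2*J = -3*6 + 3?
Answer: -33/8 ≈ -4.1250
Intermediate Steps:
J = -15/2 (J = (-3*6 + 3)/2 = (-18 + 3)/2 = (½)*(-15) = -15/2 ≈ -7.5000)
o = 11 (o = 6 + 5 = 11)
264/(o + J*10) = 264/(11 - 15/2*10) = 264/(11 - 75) = 264/(-64) = 264*(-1/64) = -33/8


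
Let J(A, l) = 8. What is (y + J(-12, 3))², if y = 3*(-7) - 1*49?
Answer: 3844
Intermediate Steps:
y = -70 (y = -21 - 49 = -70)
(y + J(-12, 3))² = (-70 + 8)² = (-62)² = 3844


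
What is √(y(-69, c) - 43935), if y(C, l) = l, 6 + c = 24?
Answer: I*√43917 ≈ 209.56*I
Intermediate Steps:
c = 18 (c = -6 + 24 = 18)
√(y(-69, c) - 43935) = √(18 - 43935) = √(-43917) = I*√43917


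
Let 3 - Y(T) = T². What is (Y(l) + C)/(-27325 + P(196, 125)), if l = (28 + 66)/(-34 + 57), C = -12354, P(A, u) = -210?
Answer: 1308503/2913203 ≈ 0.44916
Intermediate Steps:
l = 94/23 ≈ 4.0870
Y(T) = 3 - T²
(Y(l) + C)/(-27325 + P(196, 125)) = ((3 - (94/23)²) - 12354)/(-27325 - 210) = ((3 - 1*8836/529) - 12354)/(-27535) = ((3 - 8836/529) - 12354)*(-1/27535) = (-7249/529 - 12354)*(-1/27535) = -6542515/529*(-1/27535) = 1308503/2913203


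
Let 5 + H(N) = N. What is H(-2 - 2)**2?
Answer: 81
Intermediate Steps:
H(N) = -5 + N
H(-2 - 2)**2 = (-5 + (-2 - 2))**2 = (-5 - 4)**2 = (-9)**2 = 81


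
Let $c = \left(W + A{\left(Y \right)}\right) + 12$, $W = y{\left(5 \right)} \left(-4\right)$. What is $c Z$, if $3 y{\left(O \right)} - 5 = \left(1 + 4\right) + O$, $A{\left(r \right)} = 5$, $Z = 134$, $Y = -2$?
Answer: $-402$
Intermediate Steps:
$y{\left(O \right)} = \frac{10}{3} + \frac{O}{3}$ ($y{\left(O \right)} = \frac{5}{3} + \frac{\left(1 + 4\right) + O}{3} = \frac{5}{3} + \frac{5 + O}{3} = \frac{5}{3} + \left(\frac{5}{3} + \frac{O}{3}\right) = \frac{10}{3} + \frac{O}{3}$)
$W = -20$ ($W = \left(\frac{10}{3} + \frac{1}{3} \cdot 5\right) \left(-4\right) = \left(\frac{10}{3} + \frac{5}{3}\right) \left(-4\right) = 5 \left(-4\right) = -20$)
$c = -3$ ($c = \left(-20 + 5\right) + 12 = -15 + 12 = -3$)
$c Z = \left(-3\right) 134 = -402$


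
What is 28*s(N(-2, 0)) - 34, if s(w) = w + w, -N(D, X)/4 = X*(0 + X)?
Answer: -34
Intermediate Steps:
N(D, X) = -4*X**2 (N(D, X) = -4*X*(0 + X) = -4*X*X = -4*X**2)
s(w) = 2*w
28*s(N(-2, 0)) - 34 = 28*(2*(-4*0**2)) - 34 = 28*(2*(-4*0)) - 34 = 28*(2*0) - 34 = 28*0 - 34 = 0 - 34 = -34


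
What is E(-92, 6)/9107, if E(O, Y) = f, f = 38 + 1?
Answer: 39/9107 ≈ 0.0042824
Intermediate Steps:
f = 39
E(O, Y) = 39
E(-92, 6)/9107 = 39/9107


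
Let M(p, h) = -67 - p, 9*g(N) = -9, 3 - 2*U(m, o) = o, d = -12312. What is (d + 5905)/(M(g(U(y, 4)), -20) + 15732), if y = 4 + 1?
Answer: -6407/15666 ≈ -0.40897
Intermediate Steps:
y = 5
U(m, o) = 3/2 - o/2
g(N) = -1 (g(N) = (⅑)*(-9) = -1)
(d + 5905)/(M(g(U(y, 4)), -20) + 15732) = (-12312 + 5905)/((-67 - 1*(-1)) + 15732) = -6407/((-67 + 1) + 15732) = -6407/(-66 + 15732) = -6407/15666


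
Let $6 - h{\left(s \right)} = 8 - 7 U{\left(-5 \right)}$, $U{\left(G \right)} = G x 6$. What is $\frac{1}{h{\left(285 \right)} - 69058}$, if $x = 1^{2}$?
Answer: $- \frac{1}{69270} \approx -1.4436 \cdot 10^{-5}$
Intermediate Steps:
$x = 1$
$U{\left(G \right)} = 6 G$ ($U{\left(G \right)} = G 1 \cdot 6 = G 6 = 6 G$)
$h{\left(s \right)} = -212$ ($h{\left(s \right)} = 6 - \left(8 - 7 \cdot 6 \left(-5\right)\right) = 6 - \left(8 - -210\right) = 6 - \left(8 + 210\right) = 6 - 218 = -212$)
$\frac{1}{h{\left(285 \right)} - 69058} = \frac{1}{-212 - 69058} = \frac{1}{-69270} = - \frac{1}{69270}$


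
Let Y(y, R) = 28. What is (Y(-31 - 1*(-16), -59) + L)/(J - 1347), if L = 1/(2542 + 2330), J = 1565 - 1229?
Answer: -136417/4925592 ≈ -0.027696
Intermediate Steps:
J = 336
L = 1/4872 ≈ 0.00020525
(Y(-31 - 1*(-16), -59) + L)/(J - 1347) = (28 + 1/4872)/(336 - 1347) = (136417/4872)/(-1011) = (136417/4872)*(-1/1011) = -136417/4925592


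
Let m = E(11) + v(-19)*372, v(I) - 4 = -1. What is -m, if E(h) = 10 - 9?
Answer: -1117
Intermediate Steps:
E(h) = 1
v(I) = 3 (v(I) = 4 - 1 = 3)
m = 1117 (m = 1 + 3*372 = 1 + 1116 = 1117)
-m = -1*1117 = -1117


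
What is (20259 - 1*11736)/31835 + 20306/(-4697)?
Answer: -55128089/13593545 ≈ -4.0555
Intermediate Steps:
(20259 - 1*11736)/31835 + 20306/(-4697) = (20259 - 11736)*(1/31835) + 20306*(-1/4697) = 8523*(1/31835) - 1846/427 = 8523/31835 - 1846/427 = -55128089/13593545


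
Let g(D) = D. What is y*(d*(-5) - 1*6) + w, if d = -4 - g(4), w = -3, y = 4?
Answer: 133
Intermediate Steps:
d = -8 (d = -4 - 1*4 = -4 - 4 = -8)
y*(d*(-5) - 1*6) + w = 4*(-8*(-5) - 1*6) - 3 = 4*(40 - 6) - 3 = 4*34 - 3 = 136 - 3 = 133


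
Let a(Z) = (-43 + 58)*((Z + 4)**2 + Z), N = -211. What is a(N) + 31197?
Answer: 670767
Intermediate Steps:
a(Z) = 15*Z + 15*(4 + Z)**2 (a(Z) = 15*((4 + Z)**2 + Z) = 15*(Z + (4 + Z)**2) = 15*Z + 15*(4 + Z)**2)
a(N) + 31197 = (15*(-211) + 15*(4 - 211)**2) + 31197 = (-3165 + 15*(-207)**2) + 31197 = (-3165 + 15*42849) + 31197 = (-3165 + 642735) + 31197 = 639570 + 31197 = 670767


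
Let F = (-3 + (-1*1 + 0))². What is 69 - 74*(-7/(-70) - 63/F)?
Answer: 14119/40 ≈ 352.98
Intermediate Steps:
F = 16 (F = (-3 + (-1 + 0))² = (-3 - 1)² = (-4)² = 16)
69 - 74*(-7/(-70) - 63/F) = 69 - 74*(-7/(-70) - 63/16) = 69 - 74*(-7*(-1/70) - 63*1/16) = 69 - 74*(⅒ - 63/16) = 69 - 74*(-307/80) = 69 + 11359/40 = 14119/40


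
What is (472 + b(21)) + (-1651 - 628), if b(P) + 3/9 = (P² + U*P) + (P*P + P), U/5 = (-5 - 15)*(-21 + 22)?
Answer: -9013/3 ≈ -3004.3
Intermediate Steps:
U = -100 (U = 5*((-5 - 15)*(-21 + 22)) = 5*(-20*1) = 5*(-20) = -100)
b(P) = -⅓ - 99*P + 2*P² (b(P) = -⅓ + ((P² - 100*P) + (P*P + P)) = -⅓ + ((P² - 100*P) + (P² + P)) = -⅓ + ((P² - 100*P) + (P + P²)) = -⅓ + (-99*P + 2*P²) = -⅓ - 99*P + 2*P²)
(472 + b(21)) + (-1651 - 628) = (472 + (-⅓ - 99*21 + 2*21²)) + (-1651 - 628) = (472 + (-⅓ - 2079 + 2*441)) - 2279 = (472 + (-⅓ - 2079 + 882)) - 2279 = (472 - 3592/3) - 2279 = -2176/3 - 2279 = -9013/3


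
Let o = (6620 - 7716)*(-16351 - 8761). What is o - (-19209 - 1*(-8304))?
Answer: 27533657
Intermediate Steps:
o = 27522752 (o = -1096*(-25112) = 27522752)
o - (-19209 - 1*(-8304)) = 27522752 - (-19209 - 1*(-8304)) = 27522752 - (-19209 + 8304) = 27522752 - 1*(-10905) = 27522752 + 10905 = 27533657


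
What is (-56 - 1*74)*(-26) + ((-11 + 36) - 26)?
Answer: 3379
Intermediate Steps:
(-56 - 1*74)*(-26) + ((-11 + 36) - 26) = (-56 - 74)*(-26) + (25 - 26) = -130*(-26) - 1 = 3380 - 1 = 3379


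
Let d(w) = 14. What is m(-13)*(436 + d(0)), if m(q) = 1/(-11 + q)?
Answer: -75/4 ≈ -18.750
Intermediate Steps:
m(-13)*(436 + d(0)) = (436 + 14)/(-11 - 13) = 450/(-24) = -1/24*450 = -75/4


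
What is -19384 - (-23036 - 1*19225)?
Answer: 22877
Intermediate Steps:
-19384 - (-23036 - 1*19225) = -19384 - (-23036 - 19225) = -19384 - 1*(-42261) = -19384 + 42261 = 22877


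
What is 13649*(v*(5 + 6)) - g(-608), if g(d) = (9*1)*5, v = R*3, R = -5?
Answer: -2252130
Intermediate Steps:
v = -15 (v = -5*3 = -15)
g(d) = 45 (g(d) = 9*5 = 45)
13649*(v*(5 + 6)) - g(-608) = 13649*(-15*(5 + 6)) - 1*45 = 13649*(-15*11) - 45 = 13649*(-165) - 45 = -2252085 - 45 = -2252130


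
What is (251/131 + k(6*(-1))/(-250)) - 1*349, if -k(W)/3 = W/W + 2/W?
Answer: -5683369/16375 ≈ -347.08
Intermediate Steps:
k(W) = -3 - 6/W (k(W) = -3*(W/W + 2/W) = -3*(1 + 2/W) = -3 - 6/W)
(251/131 + k(6*(-1))/(-250)) - 1*349 = (251/131 + (-3 - 6/(6*(-1)))/(-250)) - 1*349 = (251*(1/131) + (-3 - 6/(-6))*(-1/250)) - 349 = (251/131 + (-3 - 6*(-1/6))*(-1/250)) - 349 = (251/131 + (-3 + 1)*(-1/250)) - 349 = (251/131 - 2*(-1/250)) - 349 = (251/131 + 1/125) - 349 = 31506/16375 - 349 = -5683369/16375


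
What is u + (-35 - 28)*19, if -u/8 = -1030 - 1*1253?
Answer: 17067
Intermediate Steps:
u = 18264 (u = -8*(-1030 - 1*1253) = -8*(-1030 - 1253) = -8*(-2283) = 18264)
u + (-35 - 28)*19 = 18264 + (-35 - 28)*19 = 18264 - 63*19 = 18264 - 1197 = 17067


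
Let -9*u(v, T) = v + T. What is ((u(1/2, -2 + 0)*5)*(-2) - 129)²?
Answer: 153664/9 ≈ 17074.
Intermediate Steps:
u(v, T) = -T/9 - v/9 (u(v, T) = -(v + T)/9 = -(T + v)/9 = -T/9 - v/9)
((u(1/2, -2 + 0)*5)*(-2) - 129)² = (((-(-2 + 0)/9 - ⅑/2)*5)*(-2) - 129)² = (((-⅑*(-2) - ⅑*½)*5)*(-2) - 129)² = (((2/9 - 1/18)*5)*(-2) - 129)² = (((⅙)*5)*(-2) - 129)² = ((⅚)*(-2) - 129)² = (-5/3 - 129)² = (-392/3)² = 153664/9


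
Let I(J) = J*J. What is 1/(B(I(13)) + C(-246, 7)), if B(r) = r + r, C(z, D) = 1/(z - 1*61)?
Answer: 307/103765 ≈ 0.0029586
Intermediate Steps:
I(J) = J²
C(z, D) = 1/(-61 + z) (C(z, D) = 1/(z - 61) = 1/(-61 + z))
B(r) = 2*r
1/(B(I(13)) + C(-246, 7)) = 1/(2*13² + 1/(-61 - 246)) = 1/(2*169 + 1/(-307)) = 1/(338 - 1/307) = 1/(103765/307) = 307/103765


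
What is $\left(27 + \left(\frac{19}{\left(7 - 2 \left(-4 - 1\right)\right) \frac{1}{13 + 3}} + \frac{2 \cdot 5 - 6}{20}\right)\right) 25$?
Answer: $\frac{19160}{17} \approx 1127.1$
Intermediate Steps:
$\left(27 + \left(\frac{19}{\left(7 - 2 \left(-4 - 1\right)\right) \frac{1}{13 + 3}} + \frac{2 \cdot 5 - 6}{20}\right)\right) 25 = \left(27 + \left(\frac{19}{\left(7 - -10\right) \frac{1}{16}} + \left(10 - 6\right) \frac{1}{20}\right)\right) 25 = \left(27 + \left(\frac{19}{\left(7 + 10\right) \frac{1}{16}} + 4 \cdot \frac{1}{20}\right)\right) 25 = \left(27 + \left(\frac{19}{17 \cdot \frac{1}{16}} + \frac{1}{5}\right)\right) 25 = \left(27 + \left(\frac{19}{\frac{17}{16}} + \frac{1}{5}\right)\right) 25 = \left(27 + \left(19 \cdot \frac{16}{17} + \frac{1}{5}\right)\right) 25 = \left(27 + \left(\frac{304}{17} + \frac{1}{5}\right)\right) 25 = \left(27 + \frac{1537}{85}\right) 25 = \frac{3832}{85} \cdot 25 = \frac{19160}{17}$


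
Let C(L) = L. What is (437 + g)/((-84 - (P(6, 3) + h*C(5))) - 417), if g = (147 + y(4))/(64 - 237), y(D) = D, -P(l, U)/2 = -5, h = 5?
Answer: -37725/46364 ≈ -0.81367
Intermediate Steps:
P(l, U) = 10 (P(l, U) = -2*(-5) = 10)
g = -151/173 (g = (147 + 4)/(64 - 237) = 151/(-173) = 151*(-1/173) = -151/173 ≈ -0.87283)
(437 + g)/((-84 - (P(6, 3) + h*C(5))) - 417) = (437 - 151/173)/((-84 - (10 + 5*5)) - 417) = 75450/(173*((-84 - (10 + 25)) - 417)) = 75450/(173*((-84 - 1*35) - 417)) = 75450/(173*((-84 - 35) - 417)) = 75450/(173*(-119 - 417)) = (75450/173)/(-536) = (75450/173)*(-1/536) = -37725/46364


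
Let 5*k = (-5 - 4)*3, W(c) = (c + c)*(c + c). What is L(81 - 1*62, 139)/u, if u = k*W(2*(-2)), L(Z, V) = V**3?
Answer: -13428095/1728 ≈ -7770.9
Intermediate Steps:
W(c) = 4*c**2 (W(c) = (2*c)*(2*c) = 4*c**2)
k = -27/5 (k = ((-5 - 4)*3)/5 = (-9*3)/5 = (1/5)*(-27) = -27/5 ≈ -5.4000)
u = -1728/5 (u = -108*(2*(-2))**2/5 = -108*(-4)**2/5 = -108*16/5 = -27/5*64 = -1728/5 ≈ -345.60)
L(81 - 1*62, 139)/u = 139**3/(-1728/5) = 2685619*(-5/1728) = -13428095/1728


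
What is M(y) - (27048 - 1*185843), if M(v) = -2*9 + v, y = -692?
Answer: 158085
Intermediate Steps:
M(v) = -18 + v
M(y) - (27048 - 1*185843) = (-18 - 692) - (27048 - 1*185843) = -710 - (27048 - 185843) = -710 - 1*(-158795) = -710 + 158795 = 158085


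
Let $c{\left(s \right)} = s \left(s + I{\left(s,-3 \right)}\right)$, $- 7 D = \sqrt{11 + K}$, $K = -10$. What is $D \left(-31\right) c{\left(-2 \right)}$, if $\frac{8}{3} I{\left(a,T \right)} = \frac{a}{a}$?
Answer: $\frac{403}{28} \approx 14.393$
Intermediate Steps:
$I{\left(a,T \right)} = \frac{3}{8}$ ($I{\left(a,T \right)} = \frac{3 \frac{a}{a}}{8} = \frac{3}{8} \cdot 1 = \frac{3}{8}$)
$D = - \frac{1}{7}$ ($D = - \frac{\sqrt{11 - 10}}{7} = - \frac{\sqrt{1}}{7} = \left(- \frac{1}{7}\right) 1 = - \frac{1}{7} \approx -0.14286$)
$c{\left(s \right)} = s \left(\frac{3}{8} + s\right)$ ($c{\left(s \right)} = s \left(s + \frac{3}{8}\right) = s \left(\frac{3}{8} + s\right)$)
$D \left(-31\right) c{\left(-2 \right)} = \left(- \frac{1}{7}\right) \left(-31\right) \frac{1}{8} \left(-2\right) \left(3 + 8 \left(-2\right)\right) = \frac{31 \cdot \frac{1}{8} \left(-2\right) \left(3 - 16\right)}{7} = \frac{31 \cdot \frac{1}{8} \left(-2\right) \left(-13\right)}{7} = \frac{31}{7} \cdot \frac{13}{4} = \frac{403}{28}$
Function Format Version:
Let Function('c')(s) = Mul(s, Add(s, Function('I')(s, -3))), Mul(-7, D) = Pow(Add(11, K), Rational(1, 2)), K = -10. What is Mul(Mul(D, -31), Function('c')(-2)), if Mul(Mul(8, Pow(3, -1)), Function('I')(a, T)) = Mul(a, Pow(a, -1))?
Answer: Rational(403, 28) ≈ 14.393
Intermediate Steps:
Function('I')(a, T) = Rational(3, 8) (Function('I')(a, T) = Mul(Rational(3, 8), Mul(a, Pow(a, -1))) = Mul(Rational(3, 8), 1) = Rational(3, 8))
D = Rational(-1, 7) (D = Mul(Rational(-1, 7), Pow(Add(11, -10), Rational(1, 2))) = Mul(Rational(-1, 7), Pow(1, Rational(1, 2))) = Mul(Rational(-1, 7), 1) = Rational(-1, 7) ≈ -0.14286)
Function('c')(s) = Mul(s, Add(Rational(3, 8), s)) (Function('c')(s) = Mul(s, Add(s, Rational(3, 8))) = Mul(s, Add(Rational(3, 8), s)))
Mul(Mul(D, -31), Function('c')(-2)) = Mul(Mul(Rational(-1, 7), -31), Mul(Rational(1, 8), -2, Add(3, Mul(8, -2)))) = Mul(Rational(31, 7), Mul(Rational(1, 8), -2, Add(3, -16))) = Mul(Rational(31, 7), Mul(Rational(1, 8), -2, -13)) = Mul(Rational(31, 7), Rational(13, 4)) = Rational(403, 28)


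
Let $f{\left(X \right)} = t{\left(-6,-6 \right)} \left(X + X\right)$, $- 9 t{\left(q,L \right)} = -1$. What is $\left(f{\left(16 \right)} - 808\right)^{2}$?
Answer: $\frac{52417600}{81} \approx 6.4713 \cdot 10^{5}$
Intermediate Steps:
$t{\left(q,L \right)} = \frac{1}{9}$ ($t{\left(q,L \right)} = \left(- \frac{1}{9}\right) \left(-1\right) = \frac{1}{9}$)
$f{\left(X \right)} = \frac{2 X}{9}$ ($f{\left(X \right)} = \frac{X + X}{9} = \frac{2 X}{9}$)
$\left(f{\left(16 \right)} - 808\right)^{2} = \left(\frac{2}{9} \cdot 16 - 808\right)^{2} = \left(\frac{32}{9} - 808\right)^{2} = \left(- \frac{7240}{9}\right)^{2} = \frac{52417600}{81}$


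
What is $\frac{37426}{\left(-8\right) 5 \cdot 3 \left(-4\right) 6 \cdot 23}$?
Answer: $\frac{18713}{33120} \approx 0.56501$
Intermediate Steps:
$\frac{37426}{\left(-8\right) 5 \cdot 3 \left(-4\right) 6 \cdot 23} = \frac{37426}{- 40 \left(\left(-12\right) 6\right) 23} = \frac{37426}{\left(-40\right) \left(-72\right) 23} = \frac{37426}{2880 \cdot 23} = \frac{37426}{66240} = 37426 \cdot \frac{1}{66240} = \frac{18713}{33120}$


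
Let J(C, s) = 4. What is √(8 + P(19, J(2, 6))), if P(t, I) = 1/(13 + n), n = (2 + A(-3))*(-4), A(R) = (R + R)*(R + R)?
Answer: √154429/139 ≈ 2.8272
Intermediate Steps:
A(R) = 4*R² (A(R) = (2*R)*(2*R) = 4*R²)
n = -152 (n = (2 + 4*(-3)²)*(-4) = (2 + 4*9)*(-4) = (2 + 36)*(-4) = 38*(-4) = -152)
P(t, I) = -1/139 (P(t, I) = 1/(13 - 152) = 1/(-139) = -1/139)
√(8 + P(19, J(2, 6))) = √(8 - 1/139) = √(1111/139) = √154429/139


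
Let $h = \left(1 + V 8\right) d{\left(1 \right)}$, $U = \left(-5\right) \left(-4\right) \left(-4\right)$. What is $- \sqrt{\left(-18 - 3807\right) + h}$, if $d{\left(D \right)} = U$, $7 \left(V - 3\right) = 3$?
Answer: $- \frac{i \sqrt{298865}}{7} \approx - 78.098 i$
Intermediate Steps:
$V = \frac{24}{7}$ ($V = 3 + \frac{1}{7} \cdot 3 = 3 + \frac{3}{7} = \frac{24}{7} \approx 3.4286$)
$U = -80$ ($U = 20 \left(-4\right) = -80$)
$d{\left(D \right)} = -80$
$h = - \frac{15920}{7}$ ($h = \left(1 + \frac{24}{7} \cdot 8\right) \left(-80\right) = \left(1 + \frac{192}{7}\right) \left(-80\right) = \frac{199}{7} \left(-80\right) = - \frac{15920}{7} \approx -2274.3$)
$- \sqrt{\left(-18 - 3807\right) + h} = - \sqrt{\left(-18 - 3807\right) - \frac{15920}{7}} = - \sqrt{-3825 - \frac{15920}{7}} = - \sqrt{- \frac{42695}{7}} = - \frac{i \sqrt{298865}}{7}$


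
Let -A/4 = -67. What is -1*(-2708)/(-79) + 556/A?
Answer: -170455/5293 ≈ -32.204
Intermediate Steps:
A = 268 (A = -4*(-67) = 268)
-1*(-2708)/(-79) + 556/A = -1*(-2708)/(-79) + 556/268 = 2708*(-1/79) + 556*(1/268) = -2708/79 + 139/67 = -170455/5293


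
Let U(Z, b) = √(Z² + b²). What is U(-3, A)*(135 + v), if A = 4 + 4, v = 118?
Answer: 253*√73 ≈ 2161.6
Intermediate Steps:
A = 8
U(-3, A)*(135 + v) = √((-3)² + 8²)*(135 + 118) = √(9 + 64)*253 = √73*253 = 253*√73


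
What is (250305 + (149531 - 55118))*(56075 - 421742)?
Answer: -126051996906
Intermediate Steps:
(250305 + (149531 - 55118))*(56075 - 421742) = (250305 + 94413)*(-365667) = 344718*(-365667) = -126051996906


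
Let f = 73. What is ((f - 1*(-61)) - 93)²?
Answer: 1681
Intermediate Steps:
((f - 1*(-61)) - 93)² = ((73 - 1*(-61)) - 93)² = ((73 + 61) - 93)² = (134 - 93)² = 41² = 1681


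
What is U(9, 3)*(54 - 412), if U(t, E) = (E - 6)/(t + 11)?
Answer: 537/10 ≈ 53.700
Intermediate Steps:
U(t, E) = (-6 + E)/(11 + t)
U(9, 3)*(54 - 412) = ((-6 + 3)/(11 + 9))*(54 - 412) = (-3/20)*(-358) = ((1/20)*(-3))*(-358) = -3/20*(-358) = 537/10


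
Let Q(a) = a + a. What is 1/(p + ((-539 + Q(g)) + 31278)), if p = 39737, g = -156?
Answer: 1/70164 ≈ 1.4252e-5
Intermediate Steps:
Q(a) = 2*a
1/(p + ((-539 + Q(g)) + 31278)) = 1/(39737 + ((-539 + 2*(-156)) + 31278)) = 1/(39737 + ((-539 - 312) + 31278)) = 1/(39737 + (-851 + 31278)) = 1/(39737 + 30427) = 1/70164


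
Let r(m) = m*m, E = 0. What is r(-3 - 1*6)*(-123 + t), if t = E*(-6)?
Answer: -9963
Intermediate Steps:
t = 0 (t = 0*(-6) = 0)
r(m) = m**2
r(-3 - 1*6)*(-123 + t) = (-3 - 1*6)**2*(-123 + 0) = (-3 - 6)**2*(-123) = (-9)**2*(-123) = 81*(-123) = -9963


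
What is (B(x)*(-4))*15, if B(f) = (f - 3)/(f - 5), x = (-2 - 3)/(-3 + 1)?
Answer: -12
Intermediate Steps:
x = 5/2 (x = -5/(-2) = -5*(-½) = 5/2 ≈ 2.5000)
B(f) = (-3 + f)/(-5 + f)
(B(x)*(-4))*15 = (((-3 + 5/2)/(-5 + 5/2))*(-4))*15 = ((-½/(-5/2))*(-4))*15 = (-⅖*(-½)*(-4))*15 = ((⅕)*(-4))*15 = -⅘*15 = -12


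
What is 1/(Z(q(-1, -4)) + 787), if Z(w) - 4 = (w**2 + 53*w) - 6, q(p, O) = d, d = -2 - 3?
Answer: 1/545 ≈ 0.0018349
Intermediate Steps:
d = -5
q(p, O) = -5
Z(w) = -2 + w**2 + 53*w (Z(w) = 4 + ((w**2 + 53*w) - 6) = 4 + (-6 + w**2 + 53*w) = -2 + w**2 + 53*w)
1/(Z(q(-1, -4)) + 787) = 1/((-2 + (-5)**2 + 53*(-5)) + 787) = 1/((-2 + 25 - 265) + 787) = 1/(-242 + 787) = 1/545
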